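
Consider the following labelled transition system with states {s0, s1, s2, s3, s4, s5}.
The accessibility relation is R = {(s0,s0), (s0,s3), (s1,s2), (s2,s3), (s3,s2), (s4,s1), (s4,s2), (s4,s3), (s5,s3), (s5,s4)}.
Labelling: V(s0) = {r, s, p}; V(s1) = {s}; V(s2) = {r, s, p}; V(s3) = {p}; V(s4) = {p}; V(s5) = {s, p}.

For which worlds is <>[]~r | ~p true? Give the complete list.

s1, s3, s4

Let φ = <>[]~r | ~p. Evaluate φ at each world:
  s0 (successors {s0, s3}): φ is false.
  s1 (successors {s2}): φ is true.
  s2 (successors {s3}): φ is false.
  s3 (successors {s2}): φ is true.
  s4 (successors {s1, s2, s3}): φ is true.
  s5 (successors {s3, s4}): φ is false.
For instance, at s0:
  At s0: <>[]~r is false, ~p is false, so <>[]~r | ~p is false.
    At s0: <>[]~r requires []~r at some successor in {s0, s3}.
      At s0: []~r is false.
      At s3: []~r is false.
    So <>[]~r is false at s0.
Satisfying worlds: {s1, s3, s4}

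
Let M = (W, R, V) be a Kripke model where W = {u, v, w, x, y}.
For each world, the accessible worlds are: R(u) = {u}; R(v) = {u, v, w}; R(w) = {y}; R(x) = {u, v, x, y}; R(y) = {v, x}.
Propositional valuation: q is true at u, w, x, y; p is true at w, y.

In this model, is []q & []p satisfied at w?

At w: []q is true, []p is true, so []q & []p is true.
  At w: []q requires q at every successor {y}.
    At y: q is true.
  So []q is true at w.
  At w: []p requires p at every successor {y}.
    At y: p is true.
  So []p is true at w.

Yes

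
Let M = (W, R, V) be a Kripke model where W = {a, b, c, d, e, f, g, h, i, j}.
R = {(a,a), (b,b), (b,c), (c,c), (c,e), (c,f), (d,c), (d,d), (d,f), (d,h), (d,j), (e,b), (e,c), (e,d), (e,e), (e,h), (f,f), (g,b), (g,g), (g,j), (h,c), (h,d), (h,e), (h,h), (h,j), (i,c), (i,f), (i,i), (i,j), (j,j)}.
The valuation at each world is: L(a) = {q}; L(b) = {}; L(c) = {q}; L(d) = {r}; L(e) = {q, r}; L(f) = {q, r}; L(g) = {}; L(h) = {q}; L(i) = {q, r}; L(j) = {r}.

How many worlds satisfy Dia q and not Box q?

Let φ = Dia q and not Box q. Evaluate φ at each world:
  a (successors {a}): φ is false.
  b (successors {b, c}): φ is true.
  c (successors {c, e, f}): φ is false.
  d (successors {c, d, f, h, j}): φ is true.
  e (successors {b, c, d, e, h}): φ is true.
  f (successors {f}): φ is false.
  g (successors {b, g, j}): φ is false.
  h (successors {c, d, e, h, j}): φ is true.
  i (successors {c, f, i, j}): φ is true.
  j (successors {j}): φ is false.
For instance, at c:
  At c: Dia q is true, not Box q is false, so Dia q and not Box q is false.
    At c: Dia q requires q at some successor in {c, e, f}.
      q holds at c, so Dia q is true at c.
    At c: Box q is true, so not Box q is false.
      At c: Box q requires q at every successor {c, e, f}.
        At c: q is true.
        At e: q is true.
        At f: q is true.
      So Box q is true at c.
Satisfying worlds: {b, d, e, h, i}

5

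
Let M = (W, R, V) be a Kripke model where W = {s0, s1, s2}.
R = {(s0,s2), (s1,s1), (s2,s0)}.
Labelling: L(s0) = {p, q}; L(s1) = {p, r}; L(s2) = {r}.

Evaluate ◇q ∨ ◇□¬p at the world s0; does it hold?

No

At s0: ◇q is false, ◇□¬p is false, so ◇q ∨ ◇□¬p is false.
  At s0: ◇q requires q at some successor in {s2}.
    At s2: q is false.
  So ◇q is false at s0.
  At s0: ◇□¬p requires □¬p at some successor in {s2}.
    At s2: □¬p is false.
  So ◇□¬p is false at s0.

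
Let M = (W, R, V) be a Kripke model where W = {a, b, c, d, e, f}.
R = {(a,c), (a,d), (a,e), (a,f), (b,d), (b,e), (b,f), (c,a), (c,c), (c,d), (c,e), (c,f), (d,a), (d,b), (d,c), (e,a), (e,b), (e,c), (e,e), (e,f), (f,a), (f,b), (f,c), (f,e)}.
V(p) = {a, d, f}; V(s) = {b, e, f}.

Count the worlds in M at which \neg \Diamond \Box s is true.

6

Recall that \Box ψ holds at a world iff ψ holds at every accessible world, and \Diamond ψ holds iff ψ holds at some accessible world.
Let φ = \neg \Diamond \Box s. Evaluate φ at each world:
  a (successors {c, d, e, f}): φ is true.
  b (successors {d, e, f}): φ is true.
  c (successors {a, c, d, e, f}): φ is true.
  d (successors {a, b, c}): φ is true.
  e (successors {a, b, c, e, f}): φ is true.
  f (successors {a, b, c, e}): φ is true.
For instance, at a:
  At a: \Diamond \Box s is false, so \neg \Diamond \Box s is true.
    At a: \Diamond \Box s requires \Box s at some successor in {c, d, e, f}.
      At c: \Box s is false.
      At d: \Box s is false.
      At e: \Box s is false.
      At f: \Box s is false.
    So \Diamond \Box s is false at a.
Satisfying worlds: {a, b, c, d, e, f}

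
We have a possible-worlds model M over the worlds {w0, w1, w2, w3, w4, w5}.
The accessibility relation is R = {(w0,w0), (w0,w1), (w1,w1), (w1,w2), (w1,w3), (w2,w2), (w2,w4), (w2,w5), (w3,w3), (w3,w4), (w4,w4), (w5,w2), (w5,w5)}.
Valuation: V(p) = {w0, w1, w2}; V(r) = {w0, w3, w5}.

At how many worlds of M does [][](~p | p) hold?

6

Let φ = [][](~p | p). Evaluate φ at each world:
  w0 (successors {w0, w1}): φ is true.
  w1 (successors {w1, w2, w3}): φ is true.
  w2 (successors {w2, w4, w5}): φ is true.
  w3 (successors {w3, w4}): φ is true.
  w4 (successors {w4}): φ is true.
  w5 (successors {w2, w5}): φ is true.
For instance, at w2:
  At w2: [][](~p | p) requires [](~p | p) at every successor {w2, w4, w5}.
      At w2: [](~p | p) requires ~p | p at every successor {w2, w4, w5}.
        At w2: ~p | p is true.
        At w4: ~p | p is true.
        At w5: ~p | p is true.
      So [](~p | p) is true at w2.
      At w4: [](~p | p) requires ~p | p at every successor {w4}.
        At w4: ~p | p is true.
      So [](~p | p) is true at w4.
      At w5: [](~p | p) requires ~p | p at every successor {w2, w5}.
        At w2: ~p | p is true.
        At w5: ~p | p is true.
      So [](~p | p) is true at w5.
  So [][](~p | p) is true at w2.
Satisfying worlds: {w0, w1, w2, w3, w4, w5}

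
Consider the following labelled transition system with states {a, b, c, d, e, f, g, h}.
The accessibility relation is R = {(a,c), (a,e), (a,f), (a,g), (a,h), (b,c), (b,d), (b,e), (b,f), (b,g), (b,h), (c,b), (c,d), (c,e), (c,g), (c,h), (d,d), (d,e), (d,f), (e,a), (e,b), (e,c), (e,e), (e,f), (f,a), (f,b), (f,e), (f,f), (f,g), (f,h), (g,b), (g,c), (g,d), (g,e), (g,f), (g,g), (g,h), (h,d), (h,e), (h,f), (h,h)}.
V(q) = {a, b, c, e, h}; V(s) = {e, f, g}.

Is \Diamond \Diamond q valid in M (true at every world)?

Let φ = \Diamond \Diamond q. Evaluate φ at each world:
  a (successors {c, e, f, g, h}): φ is true.
  b (successors {c, d, e, f, g, h}): φ is true.
  c (successors {b, d, e, g, h}): φ is true.
  d (successors {d, e, f}): φ is true.
  e (successors {a, b, c, e, f}): φ is true.
  f (successors {a, b, e, f, g, h}): φ is true.
  g (successors {b, c, d, e, f, g, h}): φ is true.
  h (successors {d, e, f, h}): φ is true.
For instance, at d:
  At d: \Diamond \Diamond q requires \Diamond q at some successor in {d, e, f}.
    \Diamond q holds at d, so \Diamond \Diamond q is true at d.
      At d: \Diamond q requires q at some successor in {d, e, f}.
        q holds at e, so \Diamond q is true at d.

Yes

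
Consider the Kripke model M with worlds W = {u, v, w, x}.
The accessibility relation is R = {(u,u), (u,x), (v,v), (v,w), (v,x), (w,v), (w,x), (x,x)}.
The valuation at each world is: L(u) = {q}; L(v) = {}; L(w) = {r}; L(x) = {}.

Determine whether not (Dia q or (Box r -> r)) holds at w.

At w: Dia q or (Box r -> r) is true, so not (Dia q or (Box r -> r)) is false.
  At w: Dia q is false, Box r -> r is true, so Dia q or (Box r -> r) is true.
    At w: Dia q requires q at some successor in {v, x}.
      At v: q is false.
      At x: q is false.
    So Dia q is false at w.
    At w: Box r is false, r is true, so Box r -> r is true.
      At w: Box r requires r at every successor {v, x}.
        r fails at v, so Box r is false at w.

No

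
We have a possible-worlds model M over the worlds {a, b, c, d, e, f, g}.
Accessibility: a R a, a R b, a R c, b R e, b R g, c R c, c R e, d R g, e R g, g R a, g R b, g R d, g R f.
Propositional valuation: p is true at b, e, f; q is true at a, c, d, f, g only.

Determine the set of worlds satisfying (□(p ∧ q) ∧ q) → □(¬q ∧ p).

Recall that □ψ holds at a world iff ψ holds at every accessible world, and ◇ψ holds iff ψ holds at some accessible world.
Let φ = (□(p ∧ q) ∧ q) → □(¬q ∧ p). Evaluate φ at each world:
  a (successors {a, b, c}): φ is true.
  b (successors {e, g}): φ is true.
  c (successors {c, e}): φ is true.
  d (successors {g}): φ is true.
  e (successors {g}): φ is true.
  f (successors ∅): φ is true.
  g (successors {a, b, d, f}): φ is true.
For instance, at b:
  At b: □(p ∧ q) ∧ q is false, □(¬q ∧ p) is false, so (□(p ∧ q) ∧ q) → □(¬q ∧ p) is true.
    At b: □(p ∧ q) is false, q is false, so □(p ∧ q) ∧ q is false.
      At b: □(p ∧ q) requires p ∧ q at every successor {e, g}.
        p ∧ q fails at e, so □(p ∧ q) is false at b.
    At b: □(¬q ∧ p) requires ¬q ∧ p at every successor {e, g}.
      ¬q ∧ p fails at g, so □(¬q ∧ p) is false at b.
Satisfying worlds: {a, b, c, d, e, f, g}

a, b, c, d, e, f, g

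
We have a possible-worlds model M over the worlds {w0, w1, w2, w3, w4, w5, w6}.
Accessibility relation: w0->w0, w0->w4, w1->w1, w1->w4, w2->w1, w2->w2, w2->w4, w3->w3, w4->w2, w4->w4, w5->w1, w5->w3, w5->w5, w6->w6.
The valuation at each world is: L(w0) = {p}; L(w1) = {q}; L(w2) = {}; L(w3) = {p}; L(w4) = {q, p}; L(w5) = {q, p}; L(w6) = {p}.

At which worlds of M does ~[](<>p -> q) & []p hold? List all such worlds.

w0, w3, w6

Let φ = ~[](<>p -> q) & []p. Evaluate φ at each world:
  w0 (successors {w0, w4}): φ is true.
  w1 (successors {w1, w4}): φ is false.
  w2 (successors {w1, w2, w4}): φ is false.
  w3 (successors {w3}): φ is true.
  w4 (successors {w2, w4}): φ is false.
  w5 (successors {w1, w3, w5}): φ is false.
  w6 (successors {w6}): φ is true.
For instance, at w4:
  At w4: ~[](<>p -> q) is true, []p is false, so ~[](<>p -> q) & []p is false.
    At w4: [](<>p -> q) is false, so ~[](<>p -> q) is true.
      At w4: [](<>p -> q) requires <>p -> q at every successor {w2, w4}.
        <>p -> q fails at w2, so [](<>p -> q) is false at w4.
    At w4: []p requires p at every successor {w2, w4}.
      p fails at w2, so []p is false at w4.
Satisfying worlds: {w0, w3, w6}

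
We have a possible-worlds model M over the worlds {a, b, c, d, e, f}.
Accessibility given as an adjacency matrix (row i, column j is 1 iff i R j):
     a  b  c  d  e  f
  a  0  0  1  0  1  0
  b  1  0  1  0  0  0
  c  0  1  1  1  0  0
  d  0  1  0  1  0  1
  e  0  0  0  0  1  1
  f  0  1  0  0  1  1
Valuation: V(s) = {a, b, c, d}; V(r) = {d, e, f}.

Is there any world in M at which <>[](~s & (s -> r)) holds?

Yes

Recall that []ψ holds at a world iff ψ holds at every accessible world, and <>ψ holds iff ψ holds at some accessible world.
Let φ = <>[](~s & (s -> r)). Evaluate φ at each world:
  a (successors {c, e}): φ is true.
  b (successors {a, c}): φ is false.
  c (successors {b, c, d}): φ is false.
  d (successors {b, d, f}): φ is false.
  e (successors {e, f}): φ is true.
  f (successors {b, e, f}): φ is true.
Detail at a (witness):
  At a: <>[](~s & (s -> r)) requires [](~s & (s -> r)) at some successor in {c, e}.
    [](~s & (s -> r)) holds at e, so <>[](~s & (s -> r)) is true at a.
      At e: [](~s & (s -> r)) requires ~s & (s -> r) at every successor {e, f}.
        At e: ~s & (s -> r) is true.
        At f: ~s & (s -> r) is true.
      So [](~s & (s -> r)) is true at e.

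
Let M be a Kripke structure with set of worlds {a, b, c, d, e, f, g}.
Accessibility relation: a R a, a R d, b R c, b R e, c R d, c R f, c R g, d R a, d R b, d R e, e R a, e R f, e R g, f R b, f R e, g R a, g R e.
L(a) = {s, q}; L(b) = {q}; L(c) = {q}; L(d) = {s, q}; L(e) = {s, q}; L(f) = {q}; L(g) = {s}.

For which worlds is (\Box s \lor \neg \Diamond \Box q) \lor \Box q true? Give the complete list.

Let φ = (\Box s \lor \neg \Diamond \Box q) \lor \Box q. Evaluate φ at each world:
  a (successors {a, d}): φ is true.
  b (successors {c, e}): φ is true.
  c (successors {d, f, g}): φ is false.
  d (successors {a, b, e}): φ is true.
  e (successors {a, f, g}): φ is false.
  f (successors {b, e}): φ is true.
  g (successors {a, e}): φ is true.
For instance, at a:
  At a: \Box s \lor \neg \Diamond \Box q is true, \Box q is true, so (\Box s \lor \neg \Diamond \Box q) \lor \Box q is true.
    At a: \Box s is true, \neg \Diamond \Box q is false, so \Box s \lor \neg \Diamond \Box q is true.
      At a: \Box s requires s at every successor {a, d}.
        At a: s is true.
        At d: s is true.
      So \Box s is true at a.
      At a: \Diamond \Box q is true, so \neg \Diamond \Box q is false.
    At a: \Box q requires q at every successor {a, d}.
      At a: q is true.
      At d: q is true.
    So \Box q is true at a.
Satisfying worlds: {a, b, d, f, g}

a, b, d, f, g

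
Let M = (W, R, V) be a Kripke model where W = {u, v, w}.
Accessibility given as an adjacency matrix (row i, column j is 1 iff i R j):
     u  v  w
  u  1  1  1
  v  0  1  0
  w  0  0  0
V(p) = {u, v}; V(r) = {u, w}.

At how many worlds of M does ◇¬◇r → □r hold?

1

Let φ = ◇¬◇r → □r. Evaluate φ at each world:
  u (successors {u, v, w}): φ is false.
  v (successors {v}): φ is false.
  w (successors ∅): φ is true.
For instance, at v:
  At v: ◇¬◇r is true, □r is false, so ◇¬◇r → □r is false.
    At v: ◇¬◇r requires ¬◇r at some successor in {v}.
      ¬◇r holds at v, so ◇¬◇r is true at v.
    At v: □r requires r at every successor {v}.
      r fails at v, so □r is false at v.
Satisfying worlds: {w}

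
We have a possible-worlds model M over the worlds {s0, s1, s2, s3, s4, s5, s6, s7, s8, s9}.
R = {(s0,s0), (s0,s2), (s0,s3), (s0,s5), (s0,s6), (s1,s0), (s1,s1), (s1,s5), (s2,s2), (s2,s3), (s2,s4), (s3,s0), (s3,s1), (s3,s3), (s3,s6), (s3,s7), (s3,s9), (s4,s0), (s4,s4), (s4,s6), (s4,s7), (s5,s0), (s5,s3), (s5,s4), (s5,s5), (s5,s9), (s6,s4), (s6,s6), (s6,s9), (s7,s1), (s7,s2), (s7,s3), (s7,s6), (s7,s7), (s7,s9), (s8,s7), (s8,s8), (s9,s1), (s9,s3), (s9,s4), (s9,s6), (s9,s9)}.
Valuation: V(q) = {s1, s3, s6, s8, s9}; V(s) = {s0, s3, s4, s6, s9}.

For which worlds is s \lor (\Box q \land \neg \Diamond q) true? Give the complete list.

Let φ = s \lor (\Box q \land \neg \Diamond q). Evaluate φ at each world:
  s0 (successors {s0, s2, s3, s5, s6}): φ is true.
  s1 (successors {s0, s1, s5}): φ is false.
  s2 (successors {s2, s3, s4}): φ is false.
  s3 (successors {s0, s1, s3, s6, s7, s9}): φ is true.
  s4 (successors {s0, s4, s6, s7}): φ is true.
  s5 (successors {s0, s3, s4, s5, s9}): φ is false.
  s6 (successors {s4, s6, s9}): φ is true.
  s7 (successors {s1, s2, s3, s6, s7, s9}): φ is false.
  s8 (successors {s7, s8}): φ is false.
  s9 (successors {s1, s3, s4, s6, s9}): φ is true.
For instance, at s8:
  At s8: s is false, \Box q \land \neg \Diamond q is false, so s \lor (\Box q \land \neg \Diamond q) is false.
    At s8: \Box q is false, \neg \Diamond q is false, so \Box q \land \neg \Diamond q is false.
      At s8: \Box q requires q at every successor {s7, s8}.
        q fails at s7, so \Box q is false at s8.
      At s8: \Diamond q is true, so \neg \Diamond q is false.
Satisfying worlds: {s0, s3, s4, s6, s9}

s0, s3, s4, s6, s9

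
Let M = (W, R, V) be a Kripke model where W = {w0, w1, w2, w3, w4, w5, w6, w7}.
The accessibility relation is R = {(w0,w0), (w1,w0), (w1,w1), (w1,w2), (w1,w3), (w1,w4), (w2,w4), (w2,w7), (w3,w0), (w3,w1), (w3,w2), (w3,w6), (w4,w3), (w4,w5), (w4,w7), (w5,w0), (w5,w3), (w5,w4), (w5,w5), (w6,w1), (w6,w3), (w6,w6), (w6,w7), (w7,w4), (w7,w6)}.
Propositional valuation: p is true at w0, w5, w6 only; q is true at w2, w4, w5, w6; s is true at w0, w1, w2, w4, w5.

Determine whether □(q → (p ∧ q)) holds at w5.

No

Recall that □ψ holds at a world iff ψ holds at every accessible world, and ◇ψ holds iff ψ holds at some accessible world.
At w5: □(q → (p ∧ q)) requires q → (p ∧ q) at every successor {w0, w3, w4, w5}.
  q → (p ∧ q) fails at w4, so □(q → (p ∧ q)) is false at w5.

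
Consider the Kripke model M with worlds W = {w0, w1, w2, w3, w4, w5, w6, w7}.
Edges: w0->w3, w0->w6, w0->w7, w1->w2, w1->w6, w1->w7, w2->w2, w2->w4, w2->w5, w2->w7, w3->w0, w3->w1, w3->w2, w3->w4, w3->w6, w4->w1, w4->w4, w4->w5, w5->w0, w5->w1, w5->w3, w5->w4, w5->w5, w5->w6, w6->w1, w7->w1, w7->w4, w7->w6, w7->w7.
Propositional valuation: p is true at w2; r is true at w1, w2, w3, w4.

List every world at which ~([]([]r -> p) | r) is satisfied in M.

Recall that []ψ holds at a world iff ψ holds at every accessible world, and <>ψ holds iff ψ holds at some accessible world.
Let φ = ~([]([]r -> p) | r). Evaluate φ at each world:
  w0 (successors {w3, w6, w7}): φ is true.
  w1 (successors {w2, w6, w7}): φ is false.
  w2 (successors {w2, w4, w5, w7}): φ is false.
  w3 (successors {w0, w1, w2, w4, w6}): φ is false.
  w4 (successors {w1, w4, w5}): φ is false.
  w5 (successors {w0, w1, w3, w4, w5, w6}): φ is true.
  w6 (successors {w1}): φ is false.
  w7 (successors {w1, w4, w6, w7}): φ is true.
For instance, at w6:
  At w6: []([]r -> p) | r is true, so ~([]([]r -> p) | r) is false.
    At w6: []([]r -> p) is true, r is false, so []([]r -> p) | r is true.
      At w6: []([]r -> p) requires []r -> p at every successor {w1}.
        At w1: []r -> p is true.
      So []([]r -> p) is true at w6.
Satisfying worlds: {w0, w5, w7}

w0, w5, w7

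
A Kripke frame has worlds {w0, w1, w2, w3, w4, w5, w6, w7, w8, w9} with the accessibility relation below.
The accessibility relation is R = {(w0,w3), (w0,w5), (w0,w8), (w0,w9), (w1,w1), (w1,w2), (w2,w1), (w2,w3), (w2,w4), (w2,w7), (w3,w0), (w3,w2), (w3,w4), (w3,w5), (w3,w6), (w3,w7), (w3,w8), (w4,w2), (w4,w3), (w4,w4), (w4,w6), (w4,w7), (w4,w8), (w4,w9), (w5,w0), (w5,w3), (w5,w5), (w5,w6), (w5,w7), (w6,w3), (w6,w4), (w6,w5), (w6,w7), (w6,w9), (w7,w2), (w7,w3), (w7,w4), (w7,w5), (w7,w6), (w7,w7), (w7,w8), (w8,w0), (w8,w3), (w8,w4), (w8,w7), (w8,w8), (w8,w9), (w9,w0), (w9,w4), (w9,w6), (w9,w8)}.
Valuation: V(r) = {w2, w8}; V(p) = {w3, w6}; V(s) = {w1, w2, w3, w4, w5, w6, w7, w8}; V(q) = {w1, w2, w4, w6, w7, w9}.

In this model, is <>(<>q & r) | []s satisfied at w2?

Recall that []ψ holds at a world iff ψ holds at every accessible world, and <>ψ holds iff ψ holds at some accessible world.
At w2: <>(<>q & r) is false, []s is true, so <>(<>q & r) | []s is true.
  At w2: <>(<>q & r) requires <>q & r at some successor in {w1, w3, w4, w7}.
    At w1: <>q & r is false.
    At w3: <>q & r is false.
    At w4: <>q & r is false.
    At w7: <>q & r is false.
  So <>(<>q & r) is false at w2.
  At w2: []s requires s at every successor {w1, w3, w4, w7}.
    At w1: s is true.
    At w3: s is true.
    At w4: s is true.
    At w7: s is true.
  So []s is true at w2.

Yes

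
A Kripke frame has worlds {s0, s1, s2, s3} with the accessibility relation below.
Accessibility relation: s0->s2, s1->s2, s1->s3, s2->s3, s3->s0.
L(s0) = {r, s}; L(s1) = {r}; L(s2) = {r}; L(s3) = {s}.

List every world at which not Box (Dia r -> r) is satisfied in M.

Recall that Box ψ holds at a world iff ψ holds at every accessible world, and Dia ψ holds iff ψ holds at some accessible world.
Let φ = not Box (Dia r -> r). Evaluate φ at each world:
  s0 (successors {s2}): φ is false.
  s1 (successors {s2, s3}): φ is true.
  s2 (successors {s3}): φ is true.
  s3 (successors {s0}): φ is false.
For instance, at s0:
  At s0: Box (Dia r -> r) is true, so not Box (Dia r -> r) is false.
    At s0: Box (Dia r -> r) requires Dia r -> r at every successor {s2}.
      At s2: Dia r -> r is true.
    So Box (Dia r -> r) is true at s0.
Satisfying worlds: {s1, s2}

s1, s2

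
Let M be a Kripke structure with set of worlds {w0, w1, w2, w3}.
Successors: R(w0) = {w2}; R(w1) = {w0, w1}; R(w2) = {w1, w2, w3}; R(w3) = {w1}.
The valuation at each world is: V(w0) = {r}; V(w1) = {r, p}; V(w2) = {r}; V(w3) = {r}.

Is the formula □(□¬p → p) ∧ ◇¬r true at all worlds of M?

Let φ = □(□¬p → p) ∧ ◇¬r. Evaluate φ at each world:
  w0 (successors {w2}): φ is false.
  w1 (successors {w0, w1}): φ is false.
  w2 (successors {w1, w2, w3}): φ is false.
  w3 (successors {w1}): φ is false.
Detail at w0 (counterexample):
  At w0: □(□¬p → p) is true, ◇¬r is false, so □(□¬p → p) ∧ ◇¬r is false.
    At w0: □(□¬p → p) requires □¬p → p at every successor {w2}.
      At w2: □¬p → p is true.
    So □(□¬p → p) is true at w0.
    At w0: ◇¬r requires ¬r at some successor in {w2}.
      At w2: ¬r is false.
    So ◇¬r is false at w0.

No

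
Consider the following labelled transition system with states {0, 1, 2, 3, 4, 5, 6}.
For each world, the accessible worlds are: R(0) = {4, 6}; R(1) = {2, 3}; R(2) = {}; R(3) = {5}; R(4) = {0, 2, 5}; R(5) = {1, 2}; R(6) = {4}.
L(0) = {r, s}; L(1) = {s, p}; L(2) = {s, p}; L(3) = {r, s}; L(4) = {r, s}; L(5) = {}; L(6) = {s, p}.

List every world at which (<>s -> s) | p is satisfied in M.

Let φ = (<>s -> s) | p. Evaluate φ at each world:
  0 (successors {4, 6}): φ is true.
  1 (successors {2, 3}): φ is true.
  2 (successors ∅): φ is true.
  3 (successors {5}): φ is true.
  4 (successors {0, 2, 5}): φ is true.
  5 (successors {1, 2}): φ is false.
  6 (successors {4}): φ is true.
For instance, at 6:
  At 6: <>s -> s is true, p is true, so (<>s -> s) | p is true.
    At 6: <>s is true, s is true, so <>s -> s is true.
      At 6: <>s requires s at some successor in {4}.
        s holds at 4, so <>s is true at 6.
Satisfying worlds: {0, 1, 2, 3, 4, 6}

0, 1, 2, 3, 4, 6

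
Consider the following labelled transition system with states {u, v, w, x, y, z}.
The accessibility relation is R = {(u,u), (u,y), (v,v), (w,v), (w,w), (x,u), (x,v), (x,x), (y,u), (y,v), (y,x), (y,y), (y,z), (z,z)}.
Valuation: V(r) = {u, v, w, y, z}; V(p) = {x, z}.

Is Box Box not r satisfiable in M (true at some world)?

Let φ = Box Box not r. Evaluate φ at each world:
  u (successors {u, y}): φ is false.
  v (successors {v}): φ is false.
  w (successors {v, w}): φ is false.
  x (successors {u, v, x}): φ is false.
  y (successors {u, v, x, y, z}): φ is false.
  z (successors {z}): φ is false.
For instance, at u:
  At u: Box Box not r requires Box not r at every successor {u, y}.
    Box not r fails at u, so Box Box not r is false at u.
      At u: Box not r requires not r at every successor {u, y}.
        not r fails at u, so Box not r is false at u.

No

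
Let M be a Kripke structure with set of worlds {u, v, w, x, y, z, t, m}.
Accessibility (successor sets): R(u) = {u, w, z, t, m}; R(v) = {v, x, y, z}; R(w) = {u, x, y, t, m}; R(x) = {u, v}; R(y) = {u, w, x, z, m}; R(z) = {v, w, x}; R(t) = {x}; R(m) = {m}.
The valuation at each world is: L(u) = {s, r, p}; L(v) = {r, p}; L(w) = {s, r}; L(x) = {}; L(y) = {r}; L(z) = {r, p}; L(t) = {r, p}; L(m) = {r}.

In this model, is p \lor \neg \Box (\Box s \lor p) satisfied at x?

Recall that \Box ψ holds at a world iff ψ holds at every accessible world, and \Diamond ψ holds iff ψ holds at some accessible world.
At x: p is false, \neg \Box (\Box s \lor p) is false, so p \lor \neg \Box (\Box s \lor p) is false.
  At x: \Box (\Box s \lor p) is true, so \neg \Box (\Box s \lor p) is false.
    At x: \Box (\Box s \lor p) requires \Box s \lor p at every successor {u, v}.
      At u: \Box s \lor p is true.
      At v: \Box s \lor p is true.
    So \Box (\Box s \lor p) is true at x.

No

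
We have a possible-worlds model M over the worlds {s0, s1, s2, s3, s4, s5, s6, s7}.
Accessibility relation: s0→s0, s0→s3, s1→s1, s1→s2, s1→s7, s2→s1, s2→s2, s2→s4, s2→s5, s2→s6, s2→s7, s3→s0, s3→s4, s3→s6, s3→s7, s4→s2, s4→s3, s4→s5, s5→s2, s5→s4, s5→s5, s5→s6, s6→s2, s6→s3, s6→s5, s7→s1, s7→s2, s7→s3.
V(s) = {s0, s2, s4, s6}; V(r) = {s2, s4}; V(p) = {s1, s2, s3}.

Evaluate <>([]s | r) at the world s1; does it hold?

At s1: <>([]s | r) requires []s | r at some successor in {s1, s2, s7}.
  []s | r holds at s2, so <>([]s | r) is true at s1.
    At s2: []s is false, r is true, so []s | r is true.
      At s2: []s requires s at every successor {s1, s2, s4, s5, s6, s7}.
        s fails at s1, so []s is false at s2.

Yes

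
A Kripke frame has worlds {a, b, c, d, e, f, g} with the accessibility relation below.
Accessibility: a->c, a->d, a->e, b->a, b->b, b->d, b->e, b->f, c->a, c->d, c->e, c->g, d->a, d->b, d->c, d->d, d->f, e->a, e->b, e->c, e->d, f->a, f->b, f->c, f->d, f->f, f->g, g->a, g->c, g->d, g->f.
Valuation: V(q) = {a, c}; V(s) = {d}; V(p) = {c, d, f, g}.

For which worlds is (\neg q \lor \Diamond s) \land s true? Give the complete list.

Let φ = (\neg q \lor \Diamond s) \land s. Evaluate φ at each world:
  a (successors {c, d, e}): φ is false.
  b (successors {a, b, d, e, f}): φ is false.
  c (successors {a, d, e, g}): φ is false.
  d (successors {a, b, c, d, f}): φ is true.
  e (successors {a, b, c, d}): φ is false.
  f (successors {a, b, c, d, f, g}): φ is false.
  g (successors {a, c, d, f}): φ is false.
For instance, at c:
  At c: \neg q \lor \Diamond s is true, s is false, so (\neg q \lor \Diamond s) \land s is false.
    At c: \neg q is false, \Diamond s is true, so \neg q \lor \Diamond s is true.
      At c: \Diamond s requires s at some successor in {a, d, e, g}.
        s holds at d, so \Diamond s is true at c.
Satisfying worlds: {d}

d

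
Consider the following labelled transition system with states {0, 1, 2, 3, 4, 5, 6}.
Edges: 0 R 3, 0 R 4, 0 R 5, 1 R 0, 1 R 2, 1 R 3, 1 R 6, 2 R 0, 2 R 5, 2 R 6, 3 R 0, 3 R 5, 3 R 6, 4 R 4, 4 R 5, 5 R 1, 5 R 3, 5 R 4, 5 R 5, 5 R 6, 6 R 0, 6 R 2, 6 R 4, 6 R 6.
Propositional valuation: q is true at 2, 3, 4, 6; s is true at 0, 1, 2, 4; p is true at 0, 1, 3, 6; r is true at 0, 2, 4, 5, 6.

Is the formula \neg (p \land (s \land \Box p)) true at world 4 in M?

At 4: p \land (s \land \Box p) is false, so \neg (p \land (s \land \Box p)) is true.
  At 4: p is false, s \land \Box p is false, so p \land (s \land \Box p) is false.
    At 4: s is true, \Box p is false, so s \land \Box p is false.
      At 4: \Box p requires p at every successor {4, 5}.
        p fails at 4, so \Box p is false at 4.

Yes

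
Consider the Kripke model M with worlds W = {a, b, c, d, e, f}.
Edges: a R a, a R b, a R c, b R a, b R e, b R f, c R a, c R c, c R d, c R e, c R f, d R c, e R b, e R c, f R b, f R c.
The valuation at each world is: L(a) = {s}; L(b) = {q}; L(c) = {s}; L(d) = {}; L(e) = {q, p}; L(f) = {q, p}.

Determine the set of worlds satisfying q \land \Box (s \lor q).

b, e, f

Recall that \Box ψ holds at a world iff ψ holds at every accessible world, and \Diamond ψ holds iff ψ holds at some accessible world.
Let φ = q \land \Box (s \lor q). Evaluate φ at each world:
  a (successors {a, b, c}): φ is false.
  b (successors {a, e, f}): φ is true.
  c (successors {a, c, d, e, f}): φ is false.
  d (successors {c}): φ is false.
  e (successors {b, c}): φ is true.
  f (successors {b, c}): φ is true.
For instance, at a:
  At a: q is false, \Box (s \lor q) is true, so q \land \Box (s \lor q) is false.
    At a: \Box (s \lor q) requires s \lor q at every successor {a, b, c}.
      At a: s \lor q is true.
      At b: s \lor q is true.
      At c: s \lor q is true.
    So \Box (s \lor q) is true at a.
Satisfying worlds: {b, e, f}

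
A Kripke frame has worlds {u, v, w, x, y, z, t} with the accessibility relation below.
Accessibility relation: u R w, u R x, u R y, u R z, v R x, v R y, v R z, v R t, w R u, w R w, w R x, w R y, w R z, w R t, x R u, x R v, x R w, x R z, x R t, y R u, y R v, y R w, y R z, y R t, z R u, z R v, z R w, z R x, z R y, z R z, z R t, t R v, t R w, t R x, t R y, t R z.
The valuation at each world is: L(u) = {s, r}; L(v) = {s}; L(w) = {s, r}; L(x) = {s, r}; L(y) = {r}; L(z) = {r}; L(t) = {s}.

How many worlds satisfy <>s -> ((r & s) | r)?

5

Let φ = <>s -> ((r & s) | r). Evaluate φ at each world:
  u (successors {w, x, y, z}): φ is true.
  v (successors {x, y, z, t}): φ is false.
  w (successors {u, w, x, y, z, t}): φ is true.
  x (successors {u, v, w, z, t}): φ is true.
  y (successors {u, v, w, z, t}): φ is true.
  z (successors {u, v, w, x, y, z, t}): φ is true.
  t (successors {v, w, x, y, z}): φ is false.
For instance, at w:
  At w: <>s is true, (r & s) | r is true, so <>s -> ((r & s) | r) is true.
    At w: <>s requires s at some successor in {u, w, x, y, z, t}.
      s holds at u, so <>s is true at w.
Satisfying worlds: {u, w, x, y, z}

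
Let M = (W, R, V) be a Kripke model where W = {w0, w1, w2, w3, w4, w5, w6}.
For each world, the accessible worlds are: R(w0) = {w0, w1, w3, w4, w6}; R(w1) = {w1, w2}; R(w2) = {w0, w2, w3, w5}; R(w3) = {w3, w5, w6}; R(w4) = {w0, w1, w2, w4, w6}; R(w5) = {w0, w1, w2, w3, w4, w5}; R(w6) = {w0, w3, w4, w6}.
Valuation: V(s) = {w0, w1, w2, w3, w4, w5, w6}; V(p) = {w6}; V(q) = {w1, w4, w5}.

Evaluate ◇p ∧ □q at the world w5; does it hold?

No

At w5: ◇p is false, □q is false, so ◇p ∧ □q is false.
  At w5: ◇p requires p at some successor in {w0, w1, w2, w3, w4, w5}.
    At w0: p is false.
    At w1: p is false.
    At w2: p is false.
    At w3: p is false.
    At w4: p is false.
    At w5: p is false.
  So ◇p is false at w5.
  At w5: □q requires q at every successor {w0, w1, w2, w3, w4, w5}.
    q fails at w0, so □q is false at w5.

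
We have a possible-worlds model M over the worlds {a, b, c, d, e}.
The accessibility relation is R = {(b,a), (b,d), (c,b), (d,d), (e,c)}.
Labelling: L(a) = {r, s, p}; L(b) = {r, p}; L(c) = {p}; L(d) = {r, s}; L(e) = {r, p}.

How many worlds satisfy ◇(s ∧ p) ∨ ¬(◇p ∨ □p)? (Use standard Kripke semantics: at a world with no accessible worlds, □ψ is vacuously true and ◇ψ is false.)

2

Let φ = ◇(s ∧ p) ∨ ¬(◇p ∨ □p). Evaluate φ at each world:
  a (successors ∅): φ is false.
  b (successors {a, d}): φ is true.
  c (successors {b}): φ is false.
  d (successors {d}): φ is true.
  e (successors {c}): φ is false.
For instance, at e:
  At e: ◇(s ∧ p) is false, ¬(◇p ∨ □p) is false, so ◇(s ∧ p) ∨ ¬(◇p ∨ □p) is false.
    At e: ◇(s ∧ p) requires s ∧ p at some successor in {c}.
      At c: s ∧ p is false.
    So ◇(s ∧ p) is false at e.
    At e: ◇p ∨ □p is true, so ¬(◇p ∨ □p) is false.
      At e: ◇p is true, □p is true, so ◇p ∨ □p is true.
Satisfying worlds: {b, d}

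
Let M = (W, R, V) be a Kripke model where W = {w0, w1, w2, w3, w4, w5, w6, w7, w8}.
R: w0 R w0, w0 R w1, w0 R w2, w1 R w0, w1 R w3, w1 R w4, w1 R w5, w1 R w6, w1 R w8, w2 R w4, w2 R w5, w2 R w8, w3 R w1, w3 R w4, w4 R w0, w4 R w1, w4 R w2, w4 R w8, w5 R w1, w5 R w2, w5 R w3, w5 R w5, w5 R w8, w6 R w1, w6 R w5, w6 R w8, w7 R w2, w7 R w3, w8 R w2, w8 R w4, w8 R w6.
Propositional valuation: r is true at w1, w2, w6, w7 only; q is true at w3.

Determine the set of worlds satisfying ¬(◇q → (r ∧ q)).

Let φ = ¬(◇q → (r ∧ q)). Evaluate φ at each world:
  w0 (successors {w0, w1, w2}): φ is false.
  w1 (successors {w0, w3, w4, w5, w6, w8}): φ is true.
  w2 (successors {w4, w5, w8}): φ is false.
  w3 (successors {w1, w4}): φ is false.
  w4 (successors {w0, w1, w2, w8}): φ is false.
  w5 (successors {w1, w2, w3, w5, w8}): φ is true.
  w6 (successors {w1, w5, w8}): φ is false.
  w7 (successors {w2, w3}): φ is true.
  w8 (successors {w2, w4, w6}): φ is false.
For instance, at w4:
  At w4: ◇q → (r ∧ q) is true, so ¬(◇q → (r ∧ q)) is false.
    At w4: ◇q is false, r ∧ q is false, so ◇q → (r ∧ q) is true.
      At w4: ◇q requires q at some successor in {w0, w1, w2, w8}.
        At w0: q is false.
        At w1: q is false.
        At w2: q is false.
        At w8: q is false.
      So ◇q is false at w4.
Satisfying worlds: {w1, w5, w7}

w1, w5, w7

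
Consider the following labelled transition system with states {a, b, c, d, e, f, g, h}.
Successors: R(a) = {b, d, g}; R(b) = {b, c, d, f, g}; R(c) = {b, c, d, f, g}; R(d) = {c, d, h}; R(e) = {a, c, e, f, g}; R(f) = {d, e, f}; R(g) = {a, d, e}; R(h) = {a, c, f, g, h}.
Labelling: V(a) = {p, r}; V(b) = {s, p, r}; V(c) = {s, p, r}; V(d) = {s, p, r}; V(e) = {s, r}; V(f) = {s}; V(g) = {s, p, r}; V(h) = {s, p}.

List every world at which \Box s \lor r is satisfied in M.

a, b, c, d, e, f, g

Recall that \Box ψ holds at a world iff ψ holds at every accessible world, and \Diamond ψ holds iff ψ holds at some accessible world.
Let φ = \Box s \lor r. Evaluate φ at each world:
  a (successors {b, d, g}): φ is true.
  b (successors {b, c, d, f, g}): φ is true.
  c (successors {b, c, d, f, g}): φ is true.
  d (successors {c, d, h}): φ is true.
  e (successors {a, c, e, f, g}): φ is true.
  f (successors {d, e, f}): φ is true.
  g (successors {a, d, e}): φ is true.
  h (successors {a, c, f, g, h}): φ is false.
For instance, at e:
  At e: \Box s is false, r is true, so \Box s \lor r is true.
    At e: \Box s requires s at every successor {a, c, e, f, g}.
      s fails at a, so \Box s is false at e.
Satisfying worlds: {a, b, c, d, e, f, g}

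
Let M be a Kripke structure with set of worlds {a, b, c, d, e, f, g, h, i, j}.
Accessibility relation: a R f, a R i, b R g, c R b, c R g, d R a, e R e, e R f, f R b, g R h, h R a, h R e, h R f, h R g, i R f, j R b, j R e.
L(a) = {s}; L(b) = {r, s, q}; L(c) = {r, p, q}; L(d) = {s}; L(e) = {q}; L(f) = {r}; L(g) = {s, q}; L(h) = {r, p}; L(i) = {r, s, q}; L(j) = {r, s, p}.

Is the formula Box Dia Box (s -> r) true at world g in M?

Recall that Box ψ holds at a world iff ψ holds at every accessible world, and Dia ψ holds iff ψ holds at some accessible world.
At g: Box Dia Box (s -> r) requires Dia Box (s -> r) at every successor {h}.
    At h: Dia Box (s -> r) requires Box (s -> r) at some successor in {a, e, f, g}.
      Box (s -> r) holds at a, so Dia Box (s -> r) is true at h.
So Box Dia Box (s -> r) is true at g.

Yes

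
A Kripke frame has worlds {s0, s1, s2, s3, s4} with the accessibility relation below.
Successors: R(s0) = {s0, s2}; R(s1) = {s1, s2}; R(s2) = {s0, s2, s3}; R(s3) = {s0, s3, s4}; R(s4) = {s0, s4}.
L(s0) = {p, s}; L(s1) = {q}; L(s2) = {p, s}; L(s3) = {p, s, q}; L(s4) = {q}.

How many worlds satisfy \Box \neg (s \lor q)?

Recall that \Box ψ holds at a world iff ψ holds at every accessible world, and \Diamond ψ holds iff ψ holds at some accessible world.
Let φ = \Box \neg (s \lor q). Evaluate φ at each world:
  s0 (successors {s0, s2}): φ is false.
  s1 (successors {s1, s2}): φ is false.
  s2 (successors {s0, s2, s3}): φ is false.
  s3 (successors {s0, s3, s4}): φ is false.
  s4 (successors {s0, s4}): φ is false.
For instance, at s0:
  At s0: \Box \neg (s \lor q) requires \neg (s \lor q) at every successor {s0, s2}.
    \neg (s \lor q) fails at s0, so \Box \neg (s \lor q) is false at s0.
Satisfying worlds: none.

0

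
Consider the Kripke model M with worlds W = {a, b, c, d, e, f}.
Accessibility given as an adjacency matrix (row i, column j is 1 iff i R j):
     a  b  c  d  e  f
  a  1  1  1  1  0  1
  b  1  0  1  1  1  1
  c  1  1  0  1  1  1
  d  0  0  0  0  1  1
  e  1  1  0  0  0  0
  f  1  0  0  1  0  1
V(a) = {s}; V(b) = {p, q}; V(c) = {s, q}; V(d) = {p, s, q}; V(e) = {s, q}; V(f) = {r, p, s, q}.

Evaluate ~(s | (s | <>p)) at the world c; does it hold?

At c: s | (s | <>p) is true, so ~(s | (s | <>p)) is false.
  At c: s is true, s | <>p is true, so s | (s | <>p) is true.
    At c: s is true, <>p is true, so s | <>p is true.
      At c: <>p requires p at some successor in {a, b, d, e, f}.
        p holds at b, so <>p is true at c.

No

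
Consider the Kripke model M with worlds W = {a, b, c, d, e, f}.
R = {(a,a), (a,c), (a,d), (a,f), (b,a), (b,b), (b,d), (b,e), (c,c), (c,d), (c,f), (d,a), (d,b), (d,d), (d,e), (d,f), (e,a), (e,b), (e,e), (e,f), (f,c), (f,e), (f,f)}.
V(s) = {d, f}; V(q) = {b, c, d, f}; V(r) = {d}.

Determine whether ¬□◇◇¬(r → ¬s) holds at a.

At a: □◇◇¬(r → ¬s) is true, so ¬□◇◇¬(r → ¬s) is false.
  At a: □◇◇¬(r → ¬s) requires ◇◇¬(r → ¬s) at every successor {a, c, d, f}.
    At a: ◇◇¬(r → ¬s) is true.
    At c: ◇◇¬(r → ¬s) is true.
    At d: ◇◇¬(r → ¬s) is true.
    At f: ◇◇¬(r → ¬s) is true.
  So □◇◇¬(r → ¬s) is true at a.

No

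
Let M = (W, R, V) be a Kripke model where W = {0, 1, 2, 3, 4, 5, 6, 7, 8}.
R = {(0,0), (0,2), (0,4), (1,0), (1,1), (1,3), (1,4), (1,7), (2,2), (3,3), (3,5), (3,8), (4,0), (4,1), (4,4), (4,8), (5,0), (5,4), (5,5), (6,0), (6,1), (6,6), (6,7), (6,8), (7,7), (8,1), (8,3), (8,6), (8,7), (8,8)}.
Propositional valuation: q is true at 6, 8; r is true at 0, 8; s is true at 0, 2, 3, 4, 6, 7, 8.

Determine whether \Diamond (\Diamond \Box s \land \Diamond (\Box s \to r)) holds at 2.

No

Recall that \Box ψ holds at a world iff ψ holds at every accessible world, and \Diamond ψ holds iff ψ holds at some accessible world.
At 2: \Diamond (\Diamond \Box s \land \Diamond (\Box s \to r)) requires \Diamond \Box s \land \Diamond (\Box s \to r) at some successor in {2}.
  At 2: \Diamond \Box s \land \Diamond (\Box s \to r) is false.
So \Diamond (\Diamond \Box s \land \Diamond (\Box s \to r)) is false at 2.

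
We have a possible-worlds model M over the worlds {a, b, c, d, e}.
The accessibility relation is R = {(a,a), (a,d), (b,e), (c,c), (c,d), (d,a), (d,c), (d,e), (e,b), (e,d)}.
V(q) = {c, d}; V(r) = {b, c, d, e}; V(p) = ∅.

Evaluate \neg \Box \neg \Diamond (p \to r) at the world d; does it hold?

Yes

Recall that \Box ψ holds at a world iff ψ holds at every accessible world, and \Diamond ψ holds iff ψ holds at some accessible world.
At d: \Box \neg \Diamond (p \to r) is false, so \neg \Box \neg \Diamond (p \to r) is true.
  At d: \Box \neg \Diamond (p \to r) requires \neg \Diamond (p \to r) at every successor {a, c, e}.
    \neg \Diamond (p \to r) fails at a, so \Box \neg \Diamond (p \to r) is false at d.
      At a: \Diamond (p \to r) is true, so \neg \Diamond (p \to r) is false.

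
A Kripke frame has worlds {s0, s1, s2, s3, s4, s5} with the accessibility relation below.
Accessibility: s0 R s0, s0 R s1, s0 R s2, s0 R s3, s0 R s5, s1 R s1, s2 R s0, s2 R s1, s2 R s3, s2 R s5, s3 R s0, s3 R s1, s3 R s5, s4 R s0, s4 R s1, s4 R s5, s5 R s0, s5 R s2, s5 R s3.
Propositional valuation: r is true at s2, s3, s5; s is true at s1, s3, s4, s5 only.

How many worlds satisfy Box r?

0

Let φ = Box r. Evaluate φ at each world:
  s0 (successors {s0, s1, s2, s3, s5}): φ is false.
  s1 (successors {s1}): φ is false.
  s2 (successors {s0, s1, s3, s5}): φ is false.
  s3 (successors {s0, s1, s5}): φ is false.
  s4 (successors {s0, s1, s5}): φ is false.
  s5 (successors {s0, s2, s3}): φ is false.
For instance, at s0:
  At s0: Box r requires r at every successor {s0, s1, s2, s3, s5}.
    r fails at s0, so Box r is false at s0.
Satisfying worlds: none.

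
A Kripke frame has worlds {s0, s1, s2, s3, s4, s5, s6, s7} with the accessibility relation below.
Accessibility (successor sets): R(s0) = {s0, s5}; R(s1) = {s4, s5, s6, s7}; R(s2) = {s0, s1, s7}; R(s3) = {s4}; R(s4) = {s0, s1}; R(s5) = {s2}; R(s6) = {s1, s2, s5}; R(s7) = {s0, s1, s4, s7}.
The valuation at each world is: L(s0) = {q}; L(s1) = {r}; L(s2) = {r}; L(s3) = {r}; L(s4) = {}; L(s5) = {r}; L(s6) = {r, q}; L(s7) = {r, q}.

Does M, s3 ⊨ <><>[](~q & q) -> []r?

Recall that []ψ holds at a world iff ψ holds at every accessible world, and <>ψ holds iff ψ holds at some accessible world.
At s3: <><>[](~q & q) is false, []r is false, so <><>[](~q & q) -> []r is true.
  At s3: <><>[](~q & q) requires <>[](~q & q) at some successor in {s4}.
    At s4: <>[](~q & q) is false.
  So <><>[](~q & q) is false at s3.
  At s3: []r requires r at every successor {s4}.
    r fails at s4, so []r is false at s3.

Yes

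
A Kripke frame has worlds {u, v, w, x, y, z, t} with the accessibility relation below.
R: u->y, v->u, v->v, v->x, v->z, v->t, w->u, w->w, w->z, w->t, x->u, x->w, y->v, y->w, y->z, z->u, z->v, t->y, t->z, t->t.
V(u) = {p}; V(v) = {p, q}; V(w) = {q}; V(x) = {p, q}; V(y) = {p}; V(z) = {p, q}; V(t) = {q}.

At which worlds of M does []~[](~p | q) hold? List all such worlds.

v, w, x, y, z

Let φ = []~[](~p | q). Evaluate φ at each world:
  u (successors {y}): φ is false.
  v (successors {u, v, x, z, t}): φ is true.
  w (successors {u, w, z, t}): φ is true.
  x (successors {u, w}): φ is true.
  y (successors {v, w, z}): φ is true.
  z (successors {u, v}): φ is true.
  t (successors {y, z, t}): φ is false.
For instance, at w:
  At w: []~[](~p | q) requires ~[](~p | q) at every successor {u, w, z, t}.
    At u: ~[](~p | q) is true.
    At w: ~[](~p | q) is true.
    At z: ~[](~p | q) is true.
    At t: ~[](~p | q) is true.
  So []~[](~p | q) is true at w.
Satisfying worlds: {v, w, x, y, z}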